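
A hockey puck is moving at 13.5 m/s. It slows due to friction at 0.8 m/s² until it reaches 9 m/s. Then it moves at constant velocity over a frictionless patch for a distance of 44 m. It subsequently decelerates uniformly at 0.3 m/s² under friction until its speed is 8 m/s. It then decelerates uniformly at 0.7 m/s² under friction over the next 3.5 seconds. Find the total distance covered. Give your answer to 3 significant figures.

Phase 1 (decelerating): v₀ = 13.5 m/s, a = -0.8 m/s².
v = v₀ + at → t = (9 − 13.5) / -0.8 = 5.62 s
v² = v₀² + 2aΔx → Δx = (9² − 13.5²)/(2·-0.8) = 63.3 m

Phase 2 (constant speed): v₀ = 9.00 m/s, a = 0 m/s².
Constant speed: t = d/v = 44/9.00 = 4.89 s

Phase 3 (decelerating): v₀ = 9.00 m/s, a = -0.3 m/s².
v = v₀ + at → t = (8 − 9.00) / -0.3 = 3.33 s
v² = v₀² + 2aΔx → Δx = (8² − 9.00²)/(2·-0.3) = 28.3 m

Phase 4 (decelerating): v₀ = 8.00 m/s, a = -0.7 m/s².
v = v₀ + at = 8.00 + (-0.7)(3.5) = 5.55 m/s
Δx = v₀t + ½at² = 8.00·3.5 + 0.5·-0.7·3.5² = 23.7 m
Total distance = 63.3 + 44.0 + 28.3 + 23.7 = 159 m

159 m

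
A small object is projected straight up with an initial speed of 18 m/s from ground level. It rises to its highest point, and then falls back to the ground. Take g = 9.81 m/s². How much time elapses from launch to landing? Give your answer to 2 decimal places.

3.67 s

Phase 1 (rising): v₀ = 18.0 m/s, a = -9.81 m/s².
v = v₀ + at → t = (0 − 18.0) / -9.81 = 1.83 s
v² = v₀² + 2aΔx → Δx = (0² − 18.0²)/(2·-9.81) = 16.5 m

Phase 2 (falling): v₀ = 0 m/s, a = -9.81 m/s².
Falls 16.5 m from rest: t = √(2·16.5/9.81) = 1.83 s; v = g·t = 18.0 m/s.
Total time = 1.83 + 1.83 = 3.67 s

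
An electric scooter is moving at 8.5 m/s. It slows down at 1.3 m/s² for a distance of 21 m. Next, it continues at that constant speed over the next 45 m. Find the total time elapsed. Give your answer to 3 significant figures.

14.0 s

Phase 1 (decelerating): v₀ = 8.50 m/s, a = -1.3 m/s².
v² = v₀² + 2aΔx = 8.50² + 2·-1.3·21 = 17.6 → v = 4.20 m/s
t = (v − v₀)/a = (4.20 − 8.50)/-1.3 = 3.31 s

Phase 2 (constant speed): v₀ = 4.20 m/s, a = 0 m/s².
Constant speed: t = d/v = 45/4.20 = 10.7 s
Total time = 3.31 + 10.7 = 14.0 s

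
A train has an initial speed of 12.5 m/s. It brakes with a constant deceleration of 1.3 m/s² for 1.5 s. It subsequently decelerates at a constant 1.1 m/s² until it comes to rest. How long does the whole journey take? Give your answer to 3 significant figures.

11.1 s

Phase 1 (decelerating): v₀ = 12.5 m/s, a = -1.3 m/s².
v = v₀ + at = 12.5 + (-1.3)(1.5) = 10.6 m/s
Δx = v₀t + ½at² = 12.5·1.5 + 0.5·-1.3·1.5² = 17.3 m

Phase 2 (decelerating): v₀ = 10.6 m/s, a = -1.1 m/s².
v = v₀ + at → t = (0 − 10.6) / -1.1 = 9.59 s
v² = v₀² + 2aΔx → Δx = (0² − 10.6²)/(2·-1.1) = 50.6 m
Total time = 1.50 + 9.59 = 11.1 s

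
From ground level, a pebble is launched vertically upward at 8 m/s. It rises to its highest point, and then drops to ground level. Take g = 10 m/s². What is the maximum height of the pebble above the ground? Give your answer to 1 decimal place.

3.2 m

Phase 1 (rising): v₀ = 8.00 m/s, a = -10 m/s².
v = v₀ + at → t = (0 − 8.00) / -10 = 0.800 s
v² = v₀² + 2aΔx → Δx = (0² − 8.00²)/(2·-10) = 3.20 m
Maximum height = 3.20 m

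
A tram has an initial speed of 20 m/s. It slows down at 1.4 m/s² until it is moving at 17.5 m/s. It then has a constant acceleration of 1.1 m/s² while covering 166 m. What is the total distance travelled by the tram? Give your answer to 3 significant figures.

199 m

Phase 1 (decelerating): v₀ = 20.0 m/s, a = -1.4 m/s².
v = v₀ + at → t = (17.5 − 20.0) / -1.4 = 1.79 s
v² = v₀² + 2aΔx → Δx = (17.5² − 20.0²)/(2·-1.4) = 33.5 m

Phase 2 (accelerating): v₀ = 17.5 m/s, a = 1.1 m/s².
v² = v₀² + 2aΔx = 17.5² + 2·1.1·166 = 671 → v = 25.9 m/s
t = (v − v₀)/a = (25.9 − 17.5)/1.1 = 7.65 s
Total distance = 33.5 + 166 = 199 m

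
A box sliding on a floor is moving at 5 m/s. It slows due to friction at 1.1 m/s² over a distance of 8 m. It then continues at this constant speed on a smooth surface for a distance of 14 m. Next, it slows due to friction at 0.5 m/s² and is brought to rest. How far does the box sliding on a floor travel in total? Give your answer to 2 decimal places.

29.40 m

Phase 1 (decelerating): v₀ = 5.00 m/s, a = -1.1 m/s².
v² = v₀² + 2aΔx = 5.00² + 2·-1.1·8 = 7.40 → v = 2.72 m/s
t = (v − v₀)/a = (2.72 − 5.00)/-1.1 = 2.07 s

Phase 2 (constant speed): v₀ = 2.72 m/s, a = 0 m/s².
Constant speed: t = d/v = 14/2.72 = 5.15 s

Phase 3 (decelerating): v₀ = 2.72 m/s, a = -0.5 m/s².
v = v₀ + at → t = (0 − 2.72) / -0.5 = 5.44 s
v² = v₀² + 2aΔx → Δx = (0² − 2.72²)/(2·-0.5) = 7.40 m
Total distance = 8.00 + 14.0 + 7.40 = 29.4 m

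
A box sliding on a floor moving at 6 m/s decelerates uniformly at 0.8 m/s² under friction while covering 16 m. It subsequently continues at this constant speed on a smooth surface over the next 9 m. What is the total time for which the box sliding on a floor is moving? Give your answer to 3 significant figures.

Phase 1 (decelerating): v₀ = 6.00 m/s, a = -0.8 m/s².
v² = v₀² + 2aΔx = 6.00² + 2·-0.8·16 = 10.4 → v = 3.22 m/s
t = (v − v₀)/a = (3.22 − 6.00)/-0.8 = 3.47 s

Phase 2 (constant speed): v₀ = 3.22 m/s, a = 0 m/s².
Constant speed: t = d/v = 9/3.22 = 2.79 s
Total time = 3.47 + 2.79 = 6.26 s

6.26 s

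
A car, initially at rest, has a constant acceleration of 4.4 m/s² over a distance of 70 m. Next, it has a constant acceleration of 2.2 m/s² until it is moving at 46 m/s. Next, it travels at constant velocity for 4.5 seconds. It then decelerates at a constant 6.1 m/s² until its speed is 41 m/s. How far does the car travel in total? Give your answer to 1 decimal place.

653.6 m

Phase 1 (accelerating): v₀ = 0 m/s, a = 4.4 m/s².
v² = v₀² + 2aΔx = 0² + 2·4.4·70 = 616 → v = 24.8 m/s
t = (v − v₀)/a = (24.8 − 0)/4.4 = 5.64 s

Phase 2 (accelerating): v₀ = 24.8 m/s, a = 2.2 m/s².
v = v₀ + at → t = (46 − 24.8) / 2.2 = 9.63 s
v² = v₀² + 2aΔx → Δx = (46² − 24.8²)/(2·2.2) = 341 m

Phase 3 (constant speed): v₀ = 46.0 m/s, a = 0 m/s².
v = v₀ + at = 46.0 + (0)(4.5) = 46.0 m/s
Δx = v₀t + ½at² = 46.0·4.5 + 0.5·0·4.5² = 207 m

Phase 4 (decelerating): v₀ = 46.0 m/s, a = -6.1 m/s².
v = v₀ + at → t = (41 − 46.0) / -6.1 = 0.820 s
v² = v₀² + 2aΔx → Δx = (41² − 46.0²)/(2·-6.1) = 35.7 m
Total distance = 70.0 + 341 + 207 + 35.7 = 654 m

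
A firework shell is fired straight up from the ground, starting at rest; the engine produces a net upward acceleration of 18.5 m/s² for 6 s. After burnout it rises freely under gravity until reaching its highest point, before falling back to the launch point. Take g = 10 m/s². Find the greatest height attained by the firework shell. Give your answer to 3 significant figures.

949 m

Phase 1 (powered ascent): v₀ = 0 m/s, a = 18.5 m/s².
v = v₀ + at = 0 + (18.5)(6) = 111 m/s
Δx = v₀t + ½at² = 0·6 + 0.5·18.5·6² = 333 m

Phase 2 (coasting upward): v₀ = 111 m/s, a = -10 m/s².
v = v₀ + at → t = (0 − 111) / -10 = 11.1 s
v² = v₀² + 2aΔx → Δx = (0² − 111²)/(2·-10) = 616 m
Maximum height = 333 + 616 = 949 m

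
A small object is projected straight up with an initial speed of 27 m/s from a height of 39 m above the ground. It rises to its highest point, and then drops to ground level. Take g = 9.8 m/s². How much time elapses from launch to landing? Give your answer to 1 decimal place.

6.7 s

Phase 1 (rising): v₀ = 27.0 m/s, a = -9.8 m/s².
v = v₀ + at → t = (0 − 27.0) / -9.8 = 2.76 s
v² = v₀² + 2aΔx → Δx = (0² − 27.0²)/(2·-9.8) = 37.2 m

Phase 2 (falling): v₀ = 0 m/s, a = -9.8 m/s².
Falls 76.2 m from rest: t = √(2·76.2/9.8) = 3.94 s; v = g·t = 38.6 m/s.
Total time = 2.76 + 3.94 = 6.70 s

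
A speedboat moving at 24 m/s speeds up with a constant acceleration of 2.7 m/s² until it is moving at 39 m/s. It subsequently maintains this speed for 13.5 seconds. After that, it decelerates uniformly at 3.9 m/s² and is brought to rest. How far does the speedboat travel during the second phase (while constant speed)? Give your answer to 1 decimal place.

Phase 1 (accelerating): v₀ = 24.0 m/s, a = 2.7 m/s².
v = v₀ + at → t = (39 − 24.0) / 2.7 = 5.56 s
v² = v₀² + 2aΔx → Δx = (39² − 24.0²)/(2·2.7) = 175 m

Phase 2 (constant speed): v₀ = 39.0 m/s, a = 0 m/s².
v = v₀ + at = 39.0 + (0)(13.5) = 39.0 m/s
Δx = v₀t + ½at² = 39.0·13.5 + 0.5·0·13.5² = 526 m
Distance in phase 2 = 526 m

526.5 m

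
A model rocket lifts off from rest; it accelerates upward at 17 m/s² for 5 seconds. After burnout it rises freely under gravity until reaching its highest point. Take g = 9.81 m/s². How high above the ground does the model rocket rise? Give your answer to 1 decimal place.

580.7 m

Phase 1 (powered ascent): v₀ = 0 m/s, a = 17 m/s².
v = v₀ + at = 0 + (17)(5) = 85.0 m/s
Δx = v₀t + ½at² = 0·5 + 0.5·17·5² = 212 m

Phase 2 (coasting upward): v₀ = 85.0 m/s, a = -9.81 m/s².
v = v₀ + at → t = (0 − 85.0) / -9.81 = 8.66 s
v² = v₀² + 2aΔx → Δx = (0² − 85.0²)/(2·-9.81) = 368 m
Maximum height = 212 + 368 = 581 m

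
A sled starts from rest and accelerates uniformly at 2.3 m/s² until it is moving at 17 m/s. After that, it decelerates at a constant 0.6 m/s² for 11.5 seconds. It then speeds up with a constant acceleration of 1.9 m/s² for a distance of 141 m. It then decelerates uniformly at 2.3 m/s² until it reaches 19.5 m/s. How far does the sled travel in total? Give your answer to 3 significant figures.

416 m

Phase 1 (accelerating): v₀ = 0 m/s, a = 2.3 m/s².
v = v₀ + at → t = (17 − 0) / 2.3 = 7.39 s
v² = v₀² + 2aΔx → Δx = (17² − 0²)/(2·2.3) = 62.8 m

Phase 2 (decelerating): v₀ = 17.0 m/s, a = -0.6 m/s².
v = v₀ + at = 17.0 + (-0.6)(11.5) = 10.1 m/s
Δx = v₀t + ½at² = 17.0·11.5 + 0.5·-0.6·11.5² = 156 m

Phase 3 (accelerating): v₀ = 10.1 m/s, a = 1.9 m/s².
v² = v₀² + 2aΔx = 10.1² + 2·1.9·141 = 638 → v = 25.3 m/s
t = (v − v₀)/a = (25.3 − 10.1)/1.9 = 7.98 s

Phase 4 (decelerating): v₀ = 25.3 m/s, a = -2.3 m/s².
v = v₀ + at → t = (19.5 − 25.3) / -2.3 = 2.50 s
v² = v₀² + 2aΔx → Δx = (19.5² − 25.3²)/(2·-2.3) = 56.0 m
Total distance = 62.8 + 156 + 141 + 56.0 = 416 m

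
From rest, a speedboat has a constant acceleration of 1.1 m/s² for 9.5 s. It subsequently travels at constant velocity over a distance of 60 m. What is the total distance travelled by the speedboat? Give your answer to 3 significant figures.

110 m

Phase 1 (accelerating): v₀ = 0 m/s, a = 1.1 m/s².
v = v₀ + at = 0 + (1.1)(9.5) = 10.5 m/s
Δx = v₀t + ½at² = 0·9.5 + 0.5·1.1·9.5² = 49.6 m

Phase 2 (constant speed): v₀ = 10.5 m/s, a = 0 m/s².
Constant speed: t = d/v = 60/10.5 = 5.74 s
Total distance = 49.6 + 60.0 = 110 m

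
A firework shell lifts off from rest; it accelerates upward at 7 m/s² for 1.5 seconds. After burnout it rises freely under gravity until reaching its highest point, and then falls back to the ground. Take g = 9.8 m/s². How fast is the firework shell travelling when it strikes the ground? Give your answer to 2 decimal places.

16.27 m/s

Phase 1 (powered ascent): v₀ = 0 m/s, a = 7 m/s².
v = v₀ + at = 0 + (7)(1.5) = 10.5 m/s
Δx = v₀t + ½at² = 0·1.5 + 0.5·7·1.5² = 7.88 m

Phase 2 (coasting upward): v₀ = 10.5 m/s, a = -9.8 m/s².
v = v₀ + at → t = (0 − 10.5) / -9.8 = 1.07 s
v² = v₀² + 2aΔx → Δx = (0² − 10.5²)/(2·-9.8) = 5.62 m

Phase 3 (free fall): v₀ = 0 m/s, a = -9.8 m/s².
Falls 13.5 m from rest: t = √(2·13.5/9.8) = 1.66 s; v = g·t = 16.3 m/s.
Impact speed = 16.3 m/s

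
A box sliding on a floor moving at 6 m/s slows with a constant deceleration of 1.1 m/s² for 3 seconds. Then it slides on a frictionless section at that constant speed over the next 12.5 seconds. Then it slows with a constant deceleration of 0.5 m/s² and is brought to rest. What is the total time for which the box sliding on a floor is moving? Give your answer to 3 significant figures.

Phase 1 (decelerating): v₀ = 6.00 m/s, a = -1.1 m/s².
v = v₀ + at = 6.00 + (-1.1)(3) = 2.70 m/s
Δx = v₀t + ½at² = 6.00·3 + 0.5·-1.1·3² = 13.1 m

Phase 2 (constant speed): v₀ = 2.70 m/s, a = 0 m/s².
v = v₀ + at = 2.70 + (0)(12.5) = 2.70 m/s
Δx = v₀t + ½at² = 2.70·12.5 + 0.5·0·12.5² = 33.8 m

Phase 3 (decelerating): v₀ = 2.70 m/s, a = -0.5 m/s².
v = v₀ + at → t = (0 − 2.70) / -0.5 = 5.40 s
v² = v₀² + 2aΔx → Δx = (0² − 2.70²)/(2·-0.5) = 7.29 m
Total time = 3.00 + 12.5 + 5.40 = 20.9 s

20.9 s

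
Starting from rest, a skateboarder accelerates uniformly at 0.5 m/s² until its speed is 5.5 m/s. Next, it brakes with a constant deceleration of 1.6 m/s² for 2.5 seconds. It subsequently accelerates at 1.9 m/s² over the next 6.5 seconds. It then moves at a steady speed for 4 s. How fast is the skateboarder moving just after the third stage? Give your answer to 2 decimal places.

13.85 m/s

Phase 1 (accelerating): v₀ = 0 m/s, a = 0.5 m/s².
v = v₀ + at → t = (5.5 − 0) / 0.5 = 11.0 s
v² = v₀² + 2aΔx → Δx = (5.5² − 0²)/(2·0.5) = 30.2 m

Phase 2 (decelerating): v₀ = 5.50 m/s, a = -1.6 m/s².
v = v₀ + at = 5.50 + (-1.6)(2.5) = 1.50 m/s
Δx = v₀t + ½at² = 5.50·2.5 + 0.5·-1.6·2.5² = 8.75 m

Phase 3 (accelerating): v₀ = 1.50 m/s, a = 1.9 m/s².
v = v₀ + at = 1.50 + (1.9)(6.5) = 13.8 m/s
Δx = v₀t + ½at² = 1.50·6.5 + 0.5·1.9·6.5² = 49.9 m
Speed at end of phase 3 = 13.8 m/s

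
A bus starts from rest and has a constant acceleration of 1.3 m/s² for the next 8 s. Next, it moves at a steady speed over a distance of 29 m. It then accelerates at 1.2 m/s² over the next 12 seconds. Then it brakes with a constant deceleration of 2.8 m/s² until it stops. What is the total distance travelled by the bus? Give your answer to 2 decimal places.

Phase 1 (accelerating): v₀ = 0 m/s, a = 1.3 m/s².
v = v₀ + at = 0 + (1.3)(8) = 10.4 m/s
Δx = v₀t + ½at² = 0·8 + 0.5·1.3·8² = 41.6 m

Phase 2 (constant speed): v₀ = 10.4 m/s, a = 0 m/s².
Constant speed: t = d/v = 29/10.4 = 2.79 s

Phase 3 (accelerating): v₀ = 10.4 m/s, a = 1.2 m/s².
v = v₀ + at = 10.4 + (1.2)(12) = 24.8 m/s
Δx = v₀t + ½at² = 10.4·12 + 0.5·1.2·12² = 211 m

Phase 4 (decelerating): v₀ = 24.8 m/s, a = -2.8 m/s².
v = v₀ + at → t = (0 − 24.8) / -2.8 = 8.86 s
v² = v₀² + 2aΔx → Δx = (0² − 24.8²)/(2·-2.8) = 110 m
Total distance = 41.6 + 29.0 + 211 + 110 = 392 m

391.63 m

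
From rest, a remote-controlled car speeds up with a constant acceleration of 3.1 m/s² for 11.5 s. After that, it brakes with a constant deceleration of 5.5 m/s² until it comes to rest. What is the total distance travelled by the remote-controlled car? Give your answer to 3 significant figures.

Phase 1 (accelerating): v₀ = 0 m/s, a = 3.1 m/s².
v = v₀ + at = 0 + (3.1)(11.5) = 35.6 m/s
Δx = v₀t + ½at² = 0·11.5 + 0.5·3.1·11.5² = 205 m

Phase 2 (decelerating): v₀ = 35.6 m/s, a = -5.5 m/s².
v = v₀ + at → t = (0 − 35.6) / -5.5 = 6.48 s
v² = v₀² + 2aΔx → Δx = (0² − 35.6²)/(2·-5.5) = 116 m
Total distance = 205 + 116 = 321 m

321 m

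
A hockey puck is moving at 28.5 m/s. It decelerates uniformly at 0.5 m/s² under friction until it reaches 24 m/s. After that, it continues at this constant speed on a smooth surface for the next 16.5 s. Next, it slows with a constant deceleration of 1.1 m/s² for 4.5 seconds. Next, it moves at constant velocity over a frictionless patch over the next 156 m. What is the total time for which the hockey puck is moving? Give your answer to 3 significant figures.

Phase 1 (decelerating): v₀ = 28.5 m/s, a = -0.5 m/s².
v = v₀ + at → t = (24 − 28.5) / -0.5 = 9.00 s
v² = v₀² + 2aΔx → Δx = (24² − 28.5²)/(2·-0.5) = 236 m

Phase 2 (constant speed): v₀ = 24.0 m/s, a = 0 m/s².
v = v₀ + at = 24.0 + (0)(16.5) = 24.0 m/s
Δx = v₀t + ½at² = 24.0·16.5 + 0.5·0·16.5² = 396 m

Phase 3 (decelerating): v₀ = 24.0 m/s, a = -1.1 m/s².
v = v₀ + at = 24.0 + (-1.1)(4.5) = 19.1 m/s
Δx = v₀t + ½at² = 24.0·4.5 + 0.5·-1.1·4.5² = 96.9 m

Phase 4 (constant speed): v₀ = 19.1 m/s, a = 0 m/s².
Constant speed: t = d/v = 156/19.1 = 8.19 s
Total time = 9.00 + 16.5 + 4.50 + 8.19 = 38.2 s

38.2 s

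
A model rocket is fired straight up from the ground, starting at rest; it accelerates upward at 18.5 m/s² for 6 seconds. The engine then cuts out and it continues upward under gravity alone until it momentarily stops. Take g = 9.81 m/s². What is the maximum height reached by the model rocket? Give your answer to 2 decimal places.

Phase 1 (powered ascent): v₀ = 0 m/s, a = 18.5 m/s².
v = v₀ + at = 0 + (18.5)(6) = 111 m/s
Δx = v₀t + ½at² = 0·6 + 0.5·18.5·6² = 333 m

Phase 2 (coasting upward): v₀ = 111 m/s, a = -9.81 m/s².
v = v₀ + at → t = (0 − 111) / -9.81 = 11.3 s
v² = v₀² + 2aΔx → Δx = (0² − 111²)/(2·-9.81) = 628 m
Maximum height = 333 + 628 = 961 m

960.98 m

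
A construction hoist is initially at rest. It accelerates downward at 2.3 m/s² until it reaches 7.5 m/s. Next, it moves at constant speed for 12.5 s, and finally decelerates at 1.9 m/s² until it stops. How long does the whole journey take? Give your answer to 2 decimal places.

Phase 1 (accelerating): v₀ = 0 m/s, a = 2.3 m/s².
v = v₀ + at → t = (7.5 − 0) / 2.3 = 3.26 s
v² = v₀² + 2aΔx → Δx = (7.5² − 0²)/(2·2.3) = 12.2 m

Phase 2 (constant speed): v₀ = 7.50 m/s, a = 0 m/s².
v = v₀ + at = 7.50 + (0)(12.5) = 7.50 m/s
Δx = v₀t + ½at² = 7.50·12.5 + 0.5·0·12.5² = 93.8 m

Phase 3 (decelerating): v₀ = 7.50 m/s, a = -1.9 m/s².
v = v₀ + at → t = (0 − 7.50) / -1.9 = 3.95 s
v² = v₀² + 2aΔx → Δx = (0² − 7.50²)/(2·-1.9) = 14.8 m
Total time = 3.26 + 12.5 + 3.95 = 19.7 s

19.71 s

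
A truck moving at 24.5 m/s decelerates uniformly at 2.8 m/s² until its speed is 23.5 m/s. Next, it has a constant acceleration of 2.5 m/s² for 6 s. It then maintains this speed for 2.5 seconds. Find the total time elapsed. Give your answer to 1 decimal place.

8.9 s

Phase 1 (decelerating): v₀ = 24.5 m/s, a = -2.8 m/s².
v = v₀ + at → t = (23.5 − 24.5) / -2.8 = 0.357 s
v² = v₀² + 2aΔx → Δx = (23.5² − 24.5²)/(2·-2.8) = 8.57 m

Phase 2 (accelerating): v₀ = 23.5 m/s, a = 2.5 m/s².
v = v₀ + at = 23.5 + (2.5)(6) = 38.5 m/s
Δx = v₀t + ½at² = 23.5·6 + 0.5·2.5·6² = 186 m

Phase 3 (constant speed): v₀ = 38.5 m/s, a = 0 m/s².
v = v₀ + at = 38.5 + (0)(2.5) = 38.5 m/s
Δx = v₀t + ½at² = 38.5·2.5 + 0.5·0·2.5² = 96.2 m
Total time = 0.357 + 6.00 + 2.50 = 8.86 s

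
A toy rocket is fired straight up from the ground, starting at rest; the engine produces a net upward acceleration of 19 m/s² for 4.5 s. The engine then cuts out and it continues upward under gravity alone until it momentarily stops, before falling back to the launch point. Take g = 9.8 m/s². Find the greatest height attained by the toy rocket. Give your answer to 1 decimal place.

Phase 1 (powered ascent): v₀ = 0 m/s, a = 19 m/s².
v = v₀ + at = 0 + (19)(4.5) = 85.5 m/s
Δx = v₀t + ½at² = 0·4.5 + 0.5·19·4.5² = 192 m

Phase 2 (coasting upward): v₀ = 85.5 m/s, a = -9.8 m/s².
v = v₀ + at → t = (0 − 85.5) / -9.8 = 8.72 s
v² = v₀² + 2aΔx → Δx = (0² − 85.5²)/(2·-9.8) = 373 m
Maximum height = 192 + 373 = 565 m

565.3 m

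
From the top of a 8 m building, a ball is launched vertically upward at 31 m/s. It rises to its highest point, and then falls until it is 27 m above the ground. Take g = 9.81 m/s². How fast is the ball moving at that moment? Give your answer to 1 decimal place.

Phase 1 (rising): v₀ = 31.0 m/s, a = -9.81 m/s².
v = v₀ + at → t = (0 − 31.0) / -9.81 = 3.16 s
v² = v₀² + 2aΔx → Δx = (0² − 31.0²)/(2·-9.81) = 49.0 m

Phase 2 (falling): v₀ = 0 m/s, a = -9.81 m/s².
Falls 30.0 m from rest: t = √(2·30.0/9.81) = 2.47 s; v = g·t = 24.3 m/s.
Final speed = 24.3 m/s

24.3 m/s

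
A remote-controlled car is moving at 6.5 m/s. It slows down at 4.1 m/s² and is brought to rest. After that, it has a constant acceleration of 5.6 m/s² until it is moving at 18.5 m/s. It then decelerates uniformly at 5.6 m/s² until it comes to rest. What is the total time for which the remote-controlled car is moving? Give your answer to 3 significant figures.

Phase 1 (decelerating): v₀ = 6.50 m/s, a = -4.1 m/s².
v = v₀ + at → t = (0 − 6.50) / -4.1 = 1.59 s
v² = v₀² + 2aΔx → Δx = (0² − 6.50²)/(2·-4.1) = 5.15 m

Phase 2 (accelerating): v₀ = 0 m/s, a = 5.6 m/s².
v = v₀ + at → t = (18.5 − 0) / 5.6 = 3.30 s
v² = v₀² + 2aΔx → Δx = (18.5² − 0²)/(2·5.6) = 30.6 m

Phase 3 (decelerating): v₀ = 18.5 m/s, a = -5.6 m/s².
v = v₀ + at → t = (0 − 18.5) / -5.6 = 3.30 s
v² = v₀² + 2aΔx → Δx = (0² − 18.5²)/(2·-5.6) = 30.6 m
Total time = 1.59 + 3.30 + 3.30 = 8.19 s

8.19 s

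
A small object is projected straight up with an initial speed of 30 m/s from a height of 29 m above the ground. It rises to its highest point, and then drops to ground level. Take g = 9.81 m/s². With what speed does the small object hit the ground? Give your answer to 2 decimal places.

Phase 1 (rising): v₀ = 30.0 m/s, a = -9.81 m/s².
v = v₀ + at → t = (0 − 30.0) / -9.81 = 3.06 s
v² = v₀² + 2aΔx → Δx = (0² − 30.0²)/(2·-9.81) = 45.9 m

Phase 2 (falling): v₀ = 0 m/s, a = -9.81 m/s².
Falls 74.9 m from rest: t = √(2·74.9/9.81) = 3.91 s; v = g·t = 38.3 m/s.
Final speed = 38.3 m/s

38.33 m/s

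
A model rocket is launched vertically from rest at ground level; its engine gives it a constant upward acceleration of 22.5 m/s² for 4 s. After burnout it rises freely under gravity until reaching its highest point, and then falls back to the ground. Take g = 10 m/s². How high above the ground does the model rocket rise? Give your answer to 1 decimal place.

585.0 m

Phase 1 (powered ascent): v₀ = 0 m/s, a = 22.5 m/s².
v = v₀ + at = 0 + (22.5)(4) = 90.0 m/s
Δx = v₀t + ½at² = 0·4 + 0.5·22.5·4² = 180 m

Phase 2 (coasting upward): v₀ = 90.0 m/s, a = -10 m/s².
v = v₀ + at → t = (0 − 90.0) / -10 = 9.00 s
v² = v₀² + 2aΔx → Δx = (0² − 90.0²)/(2·-10) = 405 m
Maximum height = 180 + 405 = 585 m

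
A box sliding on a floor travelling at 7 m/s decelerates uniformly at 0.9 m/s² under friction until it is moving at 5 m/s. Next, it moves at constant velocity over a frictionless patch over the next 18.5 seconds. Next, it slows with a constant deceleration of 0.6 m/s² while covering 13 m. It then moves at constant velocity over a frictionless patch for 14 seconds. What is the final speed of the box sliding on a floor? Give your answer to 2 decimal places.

3.07 m/s

Phase 1 (decelerating): v₀ = 7.00 m/s, a = -0.9 m/s².
v = v₀ + at → t = (5 − 7.00) / -0.9 = 2.22 s
v² = v₀² + 2aΔx → Δx = (5² − 7.00²)/(2·-0.9) = 13.3 m

Phase 2 (constant speed): v₀ = 5.00 m/s, a = 0 m/s².
v = v₀ + at = 5.00 + (0)(18.5) = 5.00 m/s
Δx = v₀t + ½at² = 5.00·18.5 + 0.5·0·18.5² = 92.5 m

Phase 3 (decelerating): v₀ = 5.00 m/s, a = -0.6 m/s².
v² = v₀² + 2aΔx = 5.00² + 2·-0.6·13 = 9.40 → v = 3.07 m/s
t = (v − v₀)/a = (3.07 − 5.00)/-0.6 = 3.22 s

Phase 4 (constant speed): v₀ = 3.07 m/s, a = 0 m/s².
v = v₀ + at = 3.07 + (0)(14) = 3.07 m/s
Δx = v₀t + ½at² = 3.07·14 + 0.5·0·14² = 42.9 m
Final speed = 3.07 m/s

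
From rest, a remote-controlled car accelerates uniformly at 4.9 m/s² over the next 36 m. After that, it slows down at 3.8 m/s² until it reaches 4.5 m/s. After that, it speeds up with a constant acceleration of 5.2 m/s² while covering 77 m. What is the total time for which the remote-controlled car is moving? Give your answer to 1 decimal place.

Phase 1 (accelerating): v₀ = 0 m/s, a = 4.9 m/s².
v² = v₀² + 2aΔx = 0² + 2·4.9·36 = 353 → v = 18.8 m/s
t = (v − v₀)/a = (18.8 − 0)/4.9 = 3.83 s

Phase 2 (decelerating): v₀ = 18.8 m/s, a = -3.8 m/s².
v = v₀ + at → t = (4.5 − 18.8) / -3.8 = 3.76 s
v² = v₀² + 2aΔx → Δx = (4.5² − 18.8²)/(2·-3.8) = 43.8 m

Phase 3 (accelerating): v₀ = 4.50 m/s, a = 5.2 m/s².
v² = v₀² + 2aΔx = 4.50² + 2·5.2·77 = 821 → v = 28.7 m/s
t = (v − v₀)/a = (28.7 − 4.50)/5.2 = 4.64 s
Total time = 3.83 + 3.76 + 4.64 = 12.2 s

12.2 s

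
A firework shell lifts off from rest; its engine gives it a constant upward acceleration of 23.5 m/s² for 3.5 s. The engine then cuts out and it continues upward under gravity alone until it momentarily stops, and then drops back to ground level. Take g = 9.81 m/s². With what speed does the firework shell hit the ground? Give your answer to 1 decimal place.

Phase 1 (powered ascent): v₀ = 0 m/s, a = 23.5 m/s².
v = v₀ + at = 0 + (23.5)(3.5) = 82.2 m/s
Δx = v₀t + ½at² = 0·3.5 + 0.5·23.5·3.5² = 144 m

Phase 2 (coasting upward): v₀ = 82.2 m/s, a = -9.81 m/s².
v = v₀ + at → t = (0 − 82.2) / -9.81 = 8.38 s
v² = v₀² + 2aΔx → Δx = (0² − 82.2²)/(2·-9.81) = 345 m

Phase 3 (free fall): v₀ = 0 m/s, a = -9.81 m/s².
Falls 489 m from rest: t = √(2·489/9.81) = 9.98 s; v = g·t = 97.9 m/s.
Impact speed = 97.9 m/s

97.9 m/s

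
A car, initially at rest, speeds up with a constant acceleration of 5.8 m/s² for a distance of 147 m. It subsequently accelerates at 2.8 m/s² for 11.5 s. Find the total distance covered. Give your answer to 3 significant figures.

Phase 1 (accelerating): v₀ = 0 m/s, a = 5.8 m/s².
v² = v₀² + 2aΔx = 0² + 2·5.8·147 = 1710 → v = 41.3 m/s
t = (v − v₀)/a = (41.3 − 0)/5.8 = 7.12 s

Phase 2 (accelerating): v₀ = 41.3 m/s, a = 2.8 m/s².
v = v₀ + at = 41.3 + (2.8)(11.5) = 73.5 m/s
Δx = v₀t + ½at² = 41.3·11.5 + 0.5·2.8·11.5² = 660 m
Total distance = 147 + 660 = 807 m

807 m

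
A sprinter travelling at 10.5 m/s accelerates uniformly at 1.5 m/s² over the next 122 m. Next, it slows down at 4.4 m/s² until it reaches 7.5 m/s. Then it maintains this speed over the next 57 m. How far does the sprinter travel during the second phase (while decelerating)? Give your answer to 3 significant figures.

47.7 m

Phase 1 (accelerating): v₀ = 10.5 m/s, a = 1.5 m/s².
v² = v₀² + 2aΔx = 10.5² + 2·1.5·122 = 476 → v = 21.8 m/s
t = (v − v₀)/a = (21.8 − 10.5)/1.5 = 7.55 s

Phase 2 (decelerating): v₀ = 21.8 m/s, a = -4.4 m/s².
v = v₀ + at → t = (7.5 − 21.8) / -4.4 = 3.26 s
v² = v₀² + 2aΔx → Δx = (7.5² − 21.8²)/(2·-4.4) = 47.7 m
Distance in phase 2 = 47.7 m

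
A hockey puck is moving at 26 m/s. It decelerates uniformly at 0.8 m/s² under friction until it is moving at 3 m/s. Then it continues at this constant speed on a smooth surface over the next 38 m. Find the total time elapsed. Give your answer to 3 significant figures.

41.4 s

Phase 1 (decelerating): v₀ = 26.0 m/s, a = -0.8 m/s².
v = v₀ + at → t = (3 − 26.0) / -0.8 = 28.8 s
v² = v₀² + 2aΔx → Δx = (3² − 26.0²)/(2·-0.8) = 417 m

Phase 2 (constant speed): v₀ = 3.00 m/s, a = 0 m/s².
Constant speed: t = d/v = 38/3.00 = 12.7 s
Total time = 28.8 + 12.7 = 41.4 s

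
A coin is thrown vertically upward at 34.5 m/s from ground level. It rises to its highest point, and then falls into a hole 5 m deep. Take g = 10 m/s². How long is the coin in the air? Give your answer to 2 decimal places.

Phase 1 (rising): v₀ = 34.5 m/s, a = -10 m/s².
v = v₀ + at → t = (0 − 34.5) / -10 = 3.45 s
v² = v₀² + 2aΔx → Δx = (0² − 34.5²)/(2·-10) = 59.5 m

Phase 2 (falling): v₀ = 0 m/s, a = -10 m/s².
Falls 64.5 m from rest: t = √(2·64.5/10) = 3.59 s; v = g·t = 35.9 m/s.
Total time = 3.45 + 3.59 = 7.04 s

7.04 s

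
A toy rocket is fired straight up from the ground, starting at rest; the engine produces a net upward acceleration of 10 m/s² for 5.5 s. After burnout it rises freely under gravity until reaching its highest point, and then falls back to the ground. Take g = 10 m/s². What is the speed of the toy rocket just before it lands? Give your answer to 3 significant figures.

Phase 1 (powered ascent): v₀ = 0 m/s, a = 10 m/s².
v = v₀ + at = 0 + (10)(5.5) = 55.0 m/s
Δx = v₀t + ½at² = 0·5.5 + 0.5·10·5.5² = 151 m

Phase 2 (coasting upward): v₀ = 55.0 m/s, a = -10 m/s².
v = v₀ + at → t = (0 − 55.0) / -10 = 5.50 s
v² = v₀² + 2aΔx → Δx = (0² − 55.0²)/(2·-10) = 151 m

Phase 3 (free fall): v₀ = 0 m/s, a = -10 m/s².
Falls 302 m from rest: t = √(2·302/10) = 7.78 s; v = g·t = 77.8 m/s.
Impact speed = 77.8 m/s

77.8 m/s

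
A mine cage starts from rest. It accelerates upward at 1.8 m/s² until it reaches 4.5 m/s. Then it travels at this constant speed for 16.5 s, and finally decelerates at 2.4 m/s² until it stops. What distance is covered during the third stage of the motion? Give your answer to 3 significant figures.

Phase 1 (accelerating): v₀ = 0 m/s, a = 1.8 m/s².
v = v₀ + at → t = (4.5 − 0) / 1.8 = 2.50 s
v² = v₀² + 2aΔx → Δx = (4.5² − 0²)/(2·1.8) = 5.62 m

Phase 2 (constant speed): v₀ = 4.50 m/s, a = 0 m/s².
v = v₀ + at = 4.50 + (0)(16.5) = 4.50 m/s
Δx = v₀t + ½at² = 4.50·16.5 + 0.5·0·16.5² = 74.2 m

Phase 3 (decelerating): v₀ = 4.50 m/s, a = -2.4 m/s².
v = v₀ + at → t = (0 − 4.50) / -2.4 = 1.88 s
v² = v₀² + 2aΔx → Δx = (0² − 4.50²)/(2·-2.4) = 4.22 m
Distance in phase 3 = 4.22 m

4.22 m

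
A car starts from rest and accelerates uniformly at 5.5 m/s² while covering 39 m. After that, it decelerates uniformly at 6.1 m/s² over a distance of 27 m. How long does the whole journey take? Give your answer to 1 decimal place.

Phase 1 (accelerating): v₀ = 0 m/s, a = 5.5 m/s².
v² = v₀² + 2aΔx = 0² + 2·5.5·39 = 429 → v = 20.7 m/s
t = (v − v₀)/a = (20.7 − 0)/5.5 = 3.77 s

Phase 2 (decelerating): v₀ = 20.7 m/s, a = -6.1 m/s².
v² = v₀² + 2aΔx = 20.7² + 2·-6.1·27 = 99.6 → v = 9.98 m/s
t = (v − v₀)/a = (9.98 − 20.7)/-6.1 = 1.76 s
Total time = 3.77 + 1.76 = 5.53 s

5.5 s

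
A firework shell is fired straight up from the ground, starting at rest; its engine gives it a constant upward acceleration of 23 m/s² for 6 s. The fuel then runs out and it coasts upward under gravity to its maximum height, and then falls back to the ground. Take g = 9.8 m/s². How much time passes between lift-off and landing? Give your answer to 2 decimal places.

Phase 1 (powered ascent): v₀ = 0 m/s, a = 23 m/s².
v = v₀ + at = 0 + (23)(6) = 138 m/s
Δx = v₀t + ½at² = 0·6 + 0.5·23·6² = 414 m

Phase 2 (coasting upward): v₀ = 138 m/s, a = -9.8 m/s².
v = v₀ + at → t = (0 − 138) / -9.8 = 14.1 s
v² = v₀² + 2aΔx → Δx = (0² − 138²)/(2·-9.8) = 972 m

Phase 3 (free fall): v₀ = 0 m/s, a = -9.8 m/s².
Falls 1390 m from rest: t = √(2·1390/9.8) = 16.8 s; v = g·t = 165 m/s.
Total time = 6.00 + 14.1 + 16.8 = 36.9 s

36.90 s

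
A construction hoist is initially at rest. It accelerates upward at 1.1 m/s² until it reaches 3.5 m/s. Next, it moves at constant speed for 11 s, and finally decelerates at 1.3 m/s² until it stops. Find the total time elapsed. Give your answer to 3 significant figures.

Phase 1 (accelerating): v₀ = 0 m/s, a = 1.1 m/s².
v = v₀ + at → t = (3.5 − 0) / 1.1 = 3.18 s
v² = v₀² + 2aΔx → Δx = (3.5² − 0²)/(2·1.1) = 5.57 m

Phase 2 (constant speed): v₀ = 3.50 m/s, a = 0 m/s².
v = v₀ + at = 3.50 + (0)(11) = 3.50 m/s
Δx = v₀t + ½at² = 3.50·11 + 0.5·0·11² = 38.5 m

Phase 3 (decelerating): v₀ = 3.50 m/s, a = -1.3 m/s².
v = v₀ + at → t = (0 − 3.50) / -1.3 = 2.69 s
v² = v₀² + 2aΔx → Δx = (0² − 3.50²)/(2·-1.3) = 4.71 m
Total time = 3.18 + 11.0 + 2.69 = 16.9 s

16.9 s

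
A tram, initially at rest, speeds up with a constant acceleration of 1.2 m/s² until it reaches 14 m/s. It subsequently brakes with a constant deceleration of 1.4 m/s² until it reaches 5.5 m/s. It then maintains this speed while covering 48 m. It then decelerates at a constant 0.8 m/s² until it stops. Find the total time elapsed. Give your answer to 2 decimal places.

Phase 1 (accelerating): v₀ = 0 m/s, a = 1.2 m/s².
v = v₀ + at → t = (14 − 0) / 1.2 = 11.7 s
v² = v₀² + 2aΔx → Δx = (14² − 0²)/(2·1.2) = 81.7 m

Phase 2 (decelerating): v₀ = 14.0 m/s, a = -1.4 m/s².
v = v₀ + at → t = (5.5 − 14.0) / -1.4 = 6.07 s
v² = v₀² + 2aΔx → Δx = (5.5² − 14.0²)/(2·-1.4) = 59.2 m

Phase 3 (constant speed): v₀ = 5.50 m/s, a = 0 m/s².
Constant speed: t = d/v = 48/5.50 = 8.73 s

Phase 4 (decelerating): v₀ = 5.50 m/s, a = -0.8 m/s².
v = v₀ + at → t = (0 − 5.50) / -0.8 = 6.88 s
v² = v₀² + 2aΔx → Δx = (0² − 5.50²)/(2·-0.8) = 18.9 m
Total time = 11.7 + 6.07 + 8.73 + 6.88 = 33.3 s

33.34 s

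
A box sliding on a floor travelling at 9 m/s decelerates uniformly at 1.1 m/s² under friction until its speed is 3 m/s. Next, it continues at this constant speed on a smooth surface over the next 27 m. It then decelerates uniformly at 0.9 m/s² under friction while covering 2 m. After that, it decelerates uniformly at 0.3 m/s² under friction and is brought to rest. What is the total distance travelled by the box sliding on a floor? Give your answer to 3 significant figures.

70.7 m

Phase 1 (decelerating): v₀ = 9.00 m/s, a = -1.1 m/s².
v = v₀ + at → t = (3 − 9.00) / -1.1 = 5.45 s
v² = v₀² + 2aΔx → Δx = (3² − 9.00²)/(2·-1.1) = 32.7 m

Phase 2 (constant speed): v₀ = 3.00 m/s, a = 0 m/s².
Constant speed: t = d/v = 27/3.00 = 9.00 s

Phase 3 (decelerating): v₀ = 3.00 m/s, a = -0.9 m/s².
v² = v₀² + 2aΔx = 3.00² + 2·-0.9·2 = 5.40 → v = 2.32 m/s
t = (v − v₀)/a = (2.32 − 3.00)/-0.9 = 0.751 s

Phase 4 (decelerating): v₀ = 2.32 m/s, a = -0.3 m/s².
v = v₀ + at → t = (0 − 2.32) / -0.3 = 7.75 s
v² = v₀² + 2aΔx → Δx = (0² − 2.32²)/(2·-0.3) = 9.00 m
Total distance = 32.7 + 27.0 + 2.00 + 9.00 = 70.7 m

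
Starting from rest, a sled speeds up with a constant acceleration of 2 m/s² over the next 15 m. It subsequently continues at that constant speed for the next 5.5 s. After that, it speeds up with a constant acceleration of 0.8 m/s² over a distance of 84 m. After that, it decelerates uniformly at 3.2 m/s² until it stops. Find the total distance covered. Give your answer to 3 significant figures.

Phase 1 (accelerating): v₀ = 0 m/s, a = 2 m/s².
v² = v₀² + 2aΔx = 0² + 2·2·15 = 60.0 → v = 7.75 m/s
t = (v − v₀)/a = (7.75 − 0)/2 = 3.87 s

Phase 2 (constant speed): v₀ = 7.75 m/s, a = 0 m/s².
v = v₀ + at = 7.75 + (0)(5.5) = 7.75 m/s
Δx = v₀t + ½at² = 7.75·5.5 + 0.5·0·5.5² = 42.6 m

Phase 3 (accelerating): v₀ = 7.75 m/s, a = 0.8 m/s².
v² = v₀² + 2aΔx = 7.75² + 2·0.8·84 = 194 → v = 13.9 m/s
t = (v − v₀)/a = (13.9 − 7.75)/0.8 = 7.75 s

Phase 4 (decelerating): v₀ = 13.9 m/s, a = -3.2 m/s².
v = v₀ + at → t = (0 − 13.9) / -3.2 = 4.36 s
v² = v₀² + 2aΔx → Δx = (0² − 13.9²)/(2·-3.2) = 30.4 m
Total distance = 15.0 + 42.6 + 84.0 + 30.4 = 172 m

172 m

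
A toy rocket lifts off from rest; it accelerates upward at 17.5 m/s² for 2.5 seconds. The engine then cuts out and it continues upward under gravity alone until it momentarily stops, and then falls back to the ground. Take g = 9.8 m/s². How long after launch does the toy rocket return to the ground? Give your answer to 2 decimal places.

12.54 s

Phase 1 (powered ascent): v₀ = 0 m/s, a = 17.5 m/s².
v = v₀ + at = 0 + (17.5)(2.5) = 43.8 m/s
Δx = v₀t + ½at² = 0·2.5 + 0.5·17.5·2.5² = 54.7 m

Phase 2 (coasting upward): v₀ = 43.8 m/s, a = -9.8 m/s².
v = v₀ + at → t = (0 − 43.8) / -9.8 = 4.46 s
v² = v₀² + 2aΔx → Δx = (0² − 43.8²)/(2·-9.8) = 97.7 m

Phase 3 (free fall): v₀ = 0 m/s, a = -9.8 m/s².
Falls 152 m from rest: t = √(2·152/9.8) = 5.58 s; v = g·t = 54.6 m/s.
Total time = 2.50 + 4.46 + 5.58 = 12.5 s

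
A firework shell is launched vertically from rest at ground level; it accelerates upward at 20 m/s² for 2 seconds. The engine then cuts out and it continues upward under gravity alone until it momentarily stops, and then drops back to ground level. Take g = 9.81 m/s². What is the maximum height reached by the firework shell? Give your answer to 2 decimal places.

121.55 m

Phase 1 (powered ascent): v₀ = 0 m/s, a = 20 m/s².
v = v₀ + at = 0 + (20)(2) = 40.0 m/s
Δx = v₀t + ½at² = 0·2 + 0.5·20·2² = 40.0 m

Phase 2 (coasting upward): v₀ = 40.0 m/s, a = -9.81 m/s².
v = v₀ + at → t = (0 − 40.0) / -9.81 = 4.08 s
v² = v₀² + 2aΔx → Δx = (0² − 40.0²)/(2·-9.81) = 81.5 m
Maximum height = 40.0 + 81.5 = 122 m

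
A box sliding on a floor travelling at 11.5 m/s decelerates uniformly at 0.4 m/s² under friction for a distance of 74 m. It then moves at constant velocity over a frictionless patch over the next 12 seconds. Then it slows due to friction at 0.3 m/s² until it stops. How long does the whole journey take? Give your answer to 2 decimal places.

Phase 1 (decelerating): v₀ = 11.5 m/s, a = -0.4 m/s².
v² = v₀² + 2aΔx = 11.5² + 2·-0.4·74 = 73.0 → v = 8.55 m/s
t = (v − v₀)/a = (8.55 − 11.5)/-0.4 = 7.38 s

Phase 2 (constant speed): v₀ = 8.55 m/s, a = 0 m/s².
v = v₀ + at = 8.55 + (0)(12) = 8.55 m/s
Δx = v₀t + ½at² = 8.55·12 + 0.5·0·12² = 103 m

Phase 3 (decelerating): v₀ = 8.55 m/s, a = -0.3 m/s².
v = v₀ + at → t = (0 − 8.55) / -0.3 = 28.5 s
v² = v₀² + 2aΔx → Δx = (0² − 8.55²)/(2·-0.3) = 122 m
Total time = 7.38 + 12.0 + 28.5 = 47.9 s

47.87 s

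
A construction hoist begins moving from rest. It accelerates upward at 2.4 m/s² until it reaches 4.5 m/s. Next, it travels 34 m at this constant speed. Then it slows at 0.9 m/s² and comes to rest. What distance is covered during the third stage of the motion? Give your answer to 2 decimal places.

11.25 m

Phase 1 (accelerating): v₀ = 0 m/s, a = 2.4 m/s².
v = v₀ + at → t = (4.5 − 0) / 2.4 = 1.88 s
v² = v₀² + 2aΔx → Δx = (4.5² − 0²)/(2·2.4) = 4.22 m

Phase 2 (constant speed): v₀ = 4.50 m/s, a = 0 m/s².
Constant speed: t = d/v = 34/4.50 = 7.56 s

Phase 3 (decelerating): v₀ = 4.50 m/s, a = -0.9 m/s².
v = v₀ + at → t = (0 − 4.50) / -0.9 = 5.00 s
v² = v₀² + 2aΔx → Δx = (0² − 4.50²)/(2·-0.9) = 11.2 m
Distance in phase 3 = 11.2 m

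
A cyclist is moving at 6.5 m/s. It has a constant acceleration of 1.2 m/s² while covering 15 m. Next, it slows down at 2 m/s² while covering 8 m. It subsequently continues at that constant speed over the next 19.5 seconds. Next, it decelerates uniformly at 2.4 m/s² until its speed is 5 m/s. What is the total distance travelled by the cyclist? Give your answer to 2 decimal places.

160.04 m

Phase 1 (accelerating): v₀ = 6.50 m/s, a = 1.2 m/s².
v² = v₀² + 2aΔx = 6.50² + 2·1.2·15 = 78.2 → v = 8.85 m/s
t = (v − v₀)/a = (8.85 − 6.50)/1.2 = 1.95 s

Phase 2 (decelerating): v₀ = 8.85 m/s, a = -2 m/s².
v² = v₀² + 2aΔx = 8.85² + 2·-2·8 = 46.2 → v = 6.80 m/s
t = (v − v₀)/a = (6.80 − 8.85)/-2 = 1.02 s

Phase 3 (constant speed): v₀ = 6.80 m/s, a = 0 m/s².
v = v₀ + at = 6.80 + (0)(19.5) = 6.80 m/s
Δx = v₀t + ½at² = 6.80·19.5 + 0.5·0·19.5² = 133 m

Phase 4 (decelerating): v₀ = 6.80 m/s, a = -2.4 m/s².
v = v₀ + at → t = (5 − 6.80) / -2.4 = 0.750 s
v² = v₀² + 2aΔx → Δx = (5² − 6.80²)/(2·-2.4) = 4.43 m
Total distance = 15.0 + 8.00 + 133 + 4.43 = 160 m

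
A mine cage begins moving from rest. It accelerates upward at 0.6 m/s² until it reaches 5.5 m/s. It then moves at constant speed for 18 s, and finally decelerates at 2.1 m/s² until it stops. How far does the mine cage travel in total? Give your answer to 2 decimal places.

131.41 m

Phase 1 (accelerating): v₀ = 0 m/s, a = 0.6 m/s².
v = v₀ + at → t = (5.5 − 0) / 0.6 = 9.17 s
v² = v₀² + 2aΔx → Δx = (5.5² − 0²)/(2·0.6) = 25.2 m

Phase 2 (constant speed): v₀ = 5.50 m/s, a = 0 m/s².
v = v₀ + at = 5.50 + (0)(18) = 5.50 m/s
Δx = v₀t + ½at² = 5.50·18 + 0.5·0·18² = 99.0 m

Phase 3 (decelerating): v₀ = 5.50 m/s, a = -2.1 m/s².
v = v₀ + at → t = (0 − 5.50) / -2.1 = 2.62 s
v² = v₀² + 2aΔx → Δx = (0² − 5.50²)/(2·-2.1) = 7.20 m
Total distance = 25.2 + 99.0 + 7.20 = 131 m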